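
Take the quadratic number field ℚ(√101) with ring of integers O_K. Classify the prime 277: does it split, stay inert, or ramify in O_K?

inert

d = 101 ≡ 1 (mod 4), so O_K = ℤ[(1+√101)/2] and disc(K) = d = 101.
Since gcd(277, 101) = 1 the prime 277 does not ramify.
(101/277) = 101^138 mod 277 = 276, giving Legendre symbol -1.
d is a non-residue mod p, hence 277 remains inert in O_K.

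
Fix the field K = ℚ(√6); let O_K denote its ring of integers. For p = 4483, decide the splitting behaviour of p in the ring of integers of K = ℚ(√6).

4483 splits in O_K

Since 6 ≢ 1 mod 4, the ring of integers is ℤ[√6] with discriminant 4·6 = 24.
disc(K) = 24 is not divisible by 4483; 4483 is unramified.
(6/4483) = 6^2241 mod 4483 = 1, giving Legendre symbol 1.
Legendre symbol 1 ⇒ 4483 is split.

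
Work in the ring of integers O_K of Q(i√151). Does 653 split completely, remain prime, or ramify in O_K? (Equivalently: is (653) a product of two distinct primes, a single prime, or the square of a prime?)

split

-151 mod 4 = 1, hence disc K = -151 and O_K = ℤ[(1+√-151)/2].
disc(K) = -151 is not divisible by 653; 653 is unramified.
Legendre symbol by Euler's criterion: (-151/653) ≡ (-151)^326 ≡ 1 (mod 653), i.e. (-151/653) = 1.
(-151/653) = 1, so 653 splits.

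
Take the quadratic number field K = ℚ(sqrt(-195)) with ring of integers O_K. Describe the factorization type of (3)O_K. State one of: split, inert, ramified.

ramifies in O_K

Since -195 ≡ 1 mod 4, the ring of integers is ℤ[(1+√-195)/2] with discriminant -195.
Ramification test: 3 | -195. The prime 3 ramifies in K.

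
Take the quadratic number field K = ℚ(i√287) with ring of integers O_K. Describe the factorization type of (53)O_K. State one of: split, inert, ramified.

remains prime (inert)

d = -287 ≡ 1 (mod 4), so O_K = ℤ[(1+√-287)/2] and disc(K) = d = -287.
Since gcd(53, -287) = 1 the prime 53 does not ramify.
(-287/53) = 31^26 mod 53 = 52, giving Legendre symbol -1.
d is a non-residue mod p, hence 53 remains inert in O_K.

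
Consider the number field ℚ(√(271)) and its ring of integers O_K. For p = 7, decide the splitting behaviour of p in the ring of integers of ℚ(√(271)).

inert

271 mod 4 = 3, hence disc K = 4·271 = 1084 and O_K = ℤ[√271].
7 ∤ 1084, so 7 is unramified.
Compute (271/7) via Euler: 5^((7-1)/2) mod 7 = 6, so (271/7) = -1.
d is a non-residue mod p, hence 7 remains inert in O_K.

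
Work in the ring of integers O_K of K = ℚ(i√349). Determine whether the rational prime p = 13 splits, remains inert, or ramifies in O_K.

13 remains inert

Since -349 ≢ 1 mod 4, the ring of integers is ℤ[√-349] with discriminant 4·(-349) = -1396.
Since gcd(13, -1396) = 1 the prime 13 does not ramify.
Compute (-349/13) via Euler: 2^((13-1)/2) mod 13 = 12, so (-349/13) = -1.
Legendre symbol -1 ⇒ 13 is inert.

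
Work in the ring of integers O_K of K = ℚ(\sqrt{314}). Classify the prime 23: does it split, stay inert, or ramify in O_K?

Since 314 ≢ 1 mod 4, the ring of integers is ℤ[√314] with discriminant 4·314 = 1256.
Since gcd(23, 1256) = 1 the prime 23 does not ramify.
Compute (314/23) via Euler: 15^((23-1)/2) mod 23 = 22, so (314/23) = -1.
(314/23) = -1, so 23 is inert.

remains prime (inert)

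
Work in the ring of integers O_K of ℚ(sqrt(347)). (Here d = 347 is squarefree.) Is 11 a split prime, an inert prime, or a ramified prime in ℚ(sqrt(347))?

d = 347 ≡ 3 (mod 4), so O_K = ℤ[√347] and disc(K) = 4d = 1388.
11 ∤ 1388, so 11 is unramified.
Compute (347/11) via Euler: 6^((11-1)/2) mod 11 = 10, so (347/11) = -1.
(347/11) = -1, so 11 is inert.

inert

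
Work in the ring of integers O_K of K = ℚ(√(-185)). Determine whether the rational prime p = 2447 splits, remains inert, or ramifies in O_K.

2447 remains inert

-185 mod 4 = 3, hence disc K = 4·(-185) = -740 and O_K = ℤ[√-185].
Since gcd(2447, -740) = 1 the prime 2447 does not ramify.
(-185/2447) = 2262^1223 mod 2447 = 2446, giving Legendre symbol -1.
Legendre symbol -1 ⇒ 2447 is inert.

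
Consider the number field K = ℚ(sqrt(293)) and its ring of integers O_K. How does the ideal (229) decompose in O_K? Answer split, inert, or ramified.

split

d = 293 ≡ 1 (mod 4), so O_K = ℤ[(1+√293)/2] and disc(K) = d = 293.
Since gcd(229, 293) = 1 the prime 229 does not ramify.
Compute (293/229) via Euler: 64^((229-1)/2) mod 229 = 1, so (293/229) = 1.
Legendre symbol 1 ⇒ 229 is split.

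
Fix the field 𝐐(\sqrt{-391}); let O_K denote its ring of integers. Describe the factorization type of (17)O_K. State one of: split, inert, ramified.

ramifies in O_K

d = -391 ≡ 1 (mod 4), so O_K = ℤ[(1+√-391)/2] and disc(K) = d = -391.
disc(K) = -391 = 17·(-23), so p = 17 is ramified.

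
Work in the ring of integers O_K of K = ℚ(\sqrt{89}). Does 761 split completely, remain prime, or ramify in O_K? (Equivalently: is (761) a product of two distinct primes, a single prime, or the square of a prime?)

p splits

Since 89 ≡ 1 mod 4, the ring of integers is ℤ[(1+√89)/2] with discriminant 89.
disc(K) = 89 is not divisible by 761; 761 is unramified.
Legendre symbol by Euler's criterion: (89/761) ≡ 89^380 ≡ 1 (mod 761), i.e. (89/761) = 1.
Legendre symbol 1 ⇒ 761 is split.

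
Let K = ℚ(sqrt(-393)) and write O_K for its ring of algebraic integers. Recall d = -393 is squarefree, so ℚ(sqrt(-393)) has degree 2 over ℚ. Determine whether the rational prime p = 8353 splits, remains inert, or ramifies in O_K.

-393 mod 4 = 3, hence disc K = 4·(-393) = -1572 and O_K = ℤ[√-393].
Since gcd(8353, -1572) = 1 the prime 8353 does not ramify.
(-393/8353) = 7960^4176 mod 8353 = 1, giving Legendre symbol 1.
(-393/8353) = 1, so 8353 splits.

split — (8353) = 𝔭₁𝔭₂ with 𝔭₁ ≠ 𝔭₂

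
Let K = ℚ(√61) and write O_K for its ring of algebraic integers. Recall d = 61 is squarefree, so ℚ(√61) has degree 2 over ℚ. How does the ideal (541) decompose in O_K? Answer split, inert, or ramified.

61 mod 4 = 1, hence disc K = 61 and O_K = ℤ[(1+√61)/2].
541 ∤ 61, so 541 is unramified.
Legendre symbol by Euler's criterion: (61/541) ≡ 61^270 ≡ 540 (mod 541), i.e. (61/541) = -1.
d is a non-residue mod p, hence 541 remains inert in O_K.

inert — (541) stays prime in O_K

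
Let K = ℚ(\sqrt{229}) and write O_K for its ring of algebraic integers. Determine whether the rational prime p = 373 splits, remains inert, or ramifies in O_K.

split — (373) = 𝔭₁𝔭₂ with 𝔭₁ ≠ 𝔭₂

d = 229 ≡ 1 (mod 4), so O_K = ℤ[(1+√229)/2] and disc(K) = d = 229.
373 ∤ 229, so 373 is unramified.
Legendre symbol by Euler's criterion: (229/373) ≡ 229^186 ≡ 1 (mod 373), i.e. (229/373) = 1.
d is a quadratic residue mod p, hence 373 splits in O_K.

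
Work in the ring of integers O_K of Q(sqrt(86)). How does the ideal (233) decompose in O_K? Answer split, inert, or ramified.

d = 86 ≡ 2 (mod 4), so O_K = ℤ[√86] and disc(K) = 4d = 344.
233 ∤ 344, so 233 is unramified.
Compute (86/233) via Euler: 86^((233-1)/2) mod 233 = 232, so (86/233) = -1.
d is a non-residue mod p, hence 233 remains inert in O_K.

inert — (233) stays prime in O_K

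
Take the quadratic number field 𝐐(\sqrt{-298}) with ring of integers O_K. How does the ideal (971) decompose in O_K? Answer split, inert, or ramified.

inert — (971) stays prime in O_K

Since -298 ≢ 1 mod 4, the ring of integers is ℤ[√-298] with discriminant 4·(-298) = -1192.
disc(K) = -1192 is not divisible by 971; 971 is unramified.
Legendre symbol by Euler's criterion: (-298/971) ≡ (-298)^485 ≡ 970 (mod 971), i.e. (-298/971) = -1.
(-298/971) = -1, so 971 is inert.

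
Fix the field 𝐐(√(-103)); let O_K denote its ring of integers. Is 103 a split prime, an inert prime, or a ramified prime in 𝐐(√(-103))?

p ramifies

d = -103 ≡ 1 (mod 4), so O_K = ℤ[(1+√-103)/2] and disc(K) = d = -103.
103 divides disc(K) = -103, so 103 ramifies.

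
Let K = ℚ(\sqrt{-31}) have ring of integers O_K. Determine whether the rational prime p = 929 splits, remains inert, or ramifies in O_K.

inert — (929) stays prime in O_K

Since -31 ≡ 1 mod 4, the ring of integers is ℤ[(1+√-31)/2] with discriminant -31.
disc(K) = -31 is not divisible by 929; 929 is unramified.
Compute (-31/929) via Euler: 898^((929-1)/2) mod 929 = 928, so (-31/929) = -1.
(-31/929) = -1, so 929 is inert.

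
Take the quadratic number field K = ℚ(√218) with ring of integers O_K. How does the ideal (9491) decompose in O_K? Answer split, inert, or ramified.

d = 218 ≡ 2 (mod 4), so O_K = ℤ[√218] and disc(K) = 4d = 872.
9491 ∤ 872, so 9491 is unramified.
Compute (218/9491) via Euler: 218^((9491-1)/2) mod 9491 = 1, so (218/9491) = 1.
Legendre symbol 1 ⇒ 9491 is split.

split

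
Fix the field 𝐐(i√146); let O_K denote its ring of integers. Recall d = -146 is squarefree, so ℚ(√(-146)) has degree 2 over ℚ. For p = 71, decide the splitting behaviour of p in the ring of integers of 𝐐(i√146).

p is inert

Since -146 ≢ 1 mod 4, the ring of integers is ℤ[√-146] with discriminant 4·(-146) = -584.
71 ∤ -584, so 71 is unramified.
Euler's criterion: (-146)^35 mod 71 = 70. Thus (-146|71) = -1.
(-146/71) = -1, so 71 is inert.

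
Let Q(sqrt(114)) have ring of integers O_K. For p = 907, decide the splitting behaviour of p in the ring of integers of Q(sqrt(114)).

Since 114 ≢ 1 mod 4, the ring of integers is ℤ[√114] with discriminant 4·114 = 456.
disc(K) = 456 is not divisible by 907; 907 is unramified.
Compute (114/907) via Euler: 114^((907-1)/2) mod 907 = 1, so (114/907) = 1.
d is a quadratic residue mod p, hence 907 splits in O_K.

split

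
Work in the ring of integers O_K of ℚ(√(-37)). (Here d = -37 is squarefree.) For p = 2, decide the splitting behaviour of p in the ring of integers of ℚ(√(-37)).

ramified — (2) = 𝔭²

-37 mod 4 = 3, hence disc K = 4·(-37) = -148 and O_K = ℤ[√-37].
disc(K) = -148 = 2·(-74), so p = 2 is ramified.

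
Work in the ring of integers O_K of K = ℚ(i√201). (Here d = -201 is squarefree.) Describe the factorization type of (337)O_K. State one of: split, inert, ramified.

-201 mod 4 = 3, hence disc K = 4·(-201) = -804 and O_K = ℤ[√-201].
Since gcd(337, -804) = 1 the prime 337 does not ramify.
Legendre symbol by Euler's criterion: (-201/337) ≡ (-201)^168 ≡ 336 (mod 337), i.e. (-201/337) = -1.
Legendre symbol -1 ⇒ 337 is inert.

p is inert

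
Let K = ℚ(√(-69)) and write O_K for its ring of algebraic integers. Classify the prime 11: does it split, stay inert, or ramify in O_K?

p is inert

Since -69 ≢ 1 mod 4, the ring of integers is ℤ[√-69] with discriminant 4·(-69) = -276.
disc(K) = -276 is not divisible by 11; 11 is unramified.
Euler's criterion: (-69)^5 mod 11 = 10. Thus (-69|11) = -1.
Legendre symbol -1 ⇒ 11 is inert.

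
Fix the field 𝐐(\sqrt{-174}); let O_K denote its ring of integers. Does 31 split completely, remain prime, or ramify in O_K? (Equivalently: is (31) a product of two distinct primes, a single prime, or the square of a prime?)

inert

Since -174 ≢ 1 mod 4, the ring of integers is ℤ[√-174] with discriminant 4·(-174) = -696.
disc(K) = -696 is not divisible by 31; 31 is unramified.
(-174/31) = 12^15 mod 31 = 30, giving Legendre symbol -1.
Legendre symbol -1 ⇒ 31 is inert.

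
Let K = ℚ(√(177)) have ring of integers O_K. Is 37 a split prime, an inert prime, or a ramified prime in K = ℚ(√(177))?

37 remains inert

177 mod 4 = 1, hence disc K = 177 and O_K = ℤ[(1+√177)/2].
disc(K) = 177 is not divisible by 37; 37 is unramified.
Compute (177/37) via Euler: 29^((37-1)/2) mod 37 = 36, so (177/37) = -1.
d is a non-residue mod p, hence 37 remains inert in O_K.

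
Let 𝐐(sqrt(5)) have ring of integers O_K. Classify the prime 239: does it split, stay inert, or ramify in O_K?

splits completely

Since 5 ≡ 1 mod 4, the ring of integers is ℤ[(1+√5)/2] with discriminant 5.
239 ∤ 5, so 239 is unramified.
Legendre symbol by Euler's criterion: (5/239) ≡ 5^119 ≡ 1 (mod 239), i.e. (5/239) = 1.
Legendre symbol 1 ⇒ 239 is split.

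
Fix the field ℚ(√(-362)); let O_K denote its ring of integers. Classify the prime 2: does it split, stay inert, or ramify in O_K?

Since -362 ≢ 1 mod 4, the ring of integers is ℤ[√-362] with discriminant 4·(-362) = -1448.
Ramification test: 2 | -1448. The prime 2 ramifies in K.

ramified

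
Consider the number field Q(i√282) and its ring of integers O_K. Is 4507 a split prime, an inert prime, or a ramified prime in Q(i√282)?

d = -282 ≡ 2 (mod 4), so O_K = ℤ[√-282] and disc(K) = 4d = -1128.
Since gcd(4507, -1128) = 1 the prime 4507 does not ramify.
Euler's criterion: (-282)^2253 mod 4507 = 1. Thus (-282|4507) = 1.
(-282/4507) = 1, so 4507 splits.

4507 splits in O_K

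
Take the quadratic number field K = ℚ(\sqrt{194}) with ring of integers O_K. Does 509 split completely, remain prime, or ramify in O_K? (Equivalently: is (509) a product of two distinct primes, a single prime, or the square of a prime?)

194 mod 4 = 2, hence disc K = 4·194 = 776 and O_K = ℤ[√194].
Since gcd(509, 776) = 1 the prime 509 does not ramify.
Compute (194/509) via Euler: 194^((509-1)/2) mod 509 = 508, so (194/509) = -1.
d is a non-residue mod p, hence 509 remains inert in O_K.

509 remains inert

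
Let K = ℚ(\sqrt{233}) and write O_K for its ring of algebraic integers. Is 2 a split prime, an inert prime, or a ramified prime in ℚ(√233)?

splits completely

233 mod 4 = 1, hence disc K = 233 and O_K = ℤ[(1+√233)/2].
2 ∤ 233, so 2 is unramified.
d ≡ 1 (mod 8); the supplementary law gives 2 split.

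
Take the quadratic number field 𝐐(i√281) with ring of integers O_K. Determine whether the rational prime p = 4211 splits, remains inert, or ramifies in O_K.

p is inert

d = -281 ≡ 3 (mod 4), so O_K = ℤ[√-281] and disc(K) = 4d = -1124.
4211 ∤ -1124, so 4211 is unramified.
(-281/4211) = 3930^2105 mod 4211 = 4210, giving Legendre symbol -1.
(-281/4211) = -1, so 4211 is inert.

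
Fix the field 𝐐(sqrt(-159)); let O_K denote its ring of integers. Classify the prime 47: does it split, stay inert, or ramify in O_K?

-159 mod 4 = 1, hence disc K = -159 and O_K = ℤ[(1+√-159)/2].
disc(K) = -159 is not divisible by 47; 47 is unramified.
Compute (-159/47) via Euler: 29^((47-1)/2) mod 47 = 46, so (-159/47) = -1.
d is a non-residue mod p, hence 47 remains inert in O_K.

47 remains inert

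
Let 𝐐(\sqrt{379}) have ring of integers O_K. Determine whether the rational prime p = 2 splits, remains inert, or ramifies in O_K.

2 is ramified

d = 379 ≡ 3 (mod 4), so O_K = ℤ[√379] and disc(K) = 4d = 1516.
Ramification test: 2 | 1516. The prime 2 ramifies in K.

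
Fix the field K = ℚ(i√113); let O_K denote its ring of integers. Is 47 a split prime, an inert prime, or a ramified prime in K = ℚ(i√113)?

split — (47) = 𝔭₁𝔭₂ with 𝔭₁ ≠ 𝔭₂

Since -113 ≢ 1 mod 4, the ring of integers is ℤ[√-113] with discriminant 4·(-113) = -452.
disc(K) = -452 is not divisible by 47; 47 is unramified.
Legendre symbol by Euler's criterion: (-113/47) ≡ (-113)^23 ≡ 1 (mod 47), i.e. (-113/47) = 1.
(-113/47) = 1, so 47 splits.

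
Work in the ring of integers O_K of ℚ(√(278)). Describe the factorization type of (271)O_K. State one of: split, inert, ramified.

split — (271) = 𝔭₁𝔭₂ with 𝔭₁ ≠ 𝔭₂

Since 278 ≢ 1 mod 4, the ring of integers is ℤ[√278] with discriminant 4·278 = 1112.
disc(K) = 1112 is not divisible by 271; 271 is unramified.
Euler's criterion: 278^135 mod 271 = 1. Thus (278|271) = 1.
Legendre symbol 1 ⇒ 271 is split.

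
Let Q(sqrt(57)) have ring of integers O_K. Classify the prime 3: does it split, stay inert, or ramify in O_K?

ramifies in O_K

d = 57 ≡ 1 (mod 4), so O_K = ℤ[(1+√57)/2] and disc(K) = d = 57.
disc(K) = 57 = 3·19, so p = 3 is ramified.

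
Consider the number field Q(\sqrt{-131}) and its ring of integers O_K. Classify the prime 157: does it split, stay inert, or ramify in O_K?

Since -131 ≡ 1 mod 4, the ring of integers is ℤ[(1+√-131)/2] with discriminant -131.
Since gcd(157, -131) = 1 the prime 157 does not ramify.
Euler's criterion: (-131)^78 mod 157 = 156. Thus (-131|157) = -1.
d is a non-residue mod p, hence 157 remains inert in O_K.

remains prime (inert)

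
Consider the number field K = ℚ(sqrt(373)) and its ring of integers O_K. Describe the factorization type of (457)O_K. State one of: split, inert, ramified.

p splits

Since 373 ≡ 1 mod 4, the ring of integers is ℤ[(1+√373)/2] with discriminant 373.
disc(K) = 373 is not divisible by 457; 457 is unramified.
Euler's criterion: 373^228 mod 457 = 1. Thus (373|457) = 1.
d is a quadratic residue mod p, hence 457 splits in O_K.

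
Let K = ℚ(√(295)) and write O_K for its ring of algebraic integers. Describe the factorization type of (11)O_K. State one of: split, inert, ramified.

Since 295 ≢ 1 mod 4, the ring of integers is ℤ[√295] with discriminant 4·295 = 1180.
Since gcd(11, 1180) = 1 the prime 11 does not ramify.
(295/11) = 9^5 mod 11 = 1, giving Legendre symbol 1.
(295/11) = 1, so 11 splits.

split — (11) = 𝔭₁𝔭₂ with 𝔭₁ ≠ 𝔭₂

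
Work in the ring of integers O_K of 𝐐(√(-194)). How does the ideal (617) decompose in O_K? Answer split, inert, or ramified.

split

Since -194 ≢ 1 mod 4, the ring of integers is ℤ[√-194] with discriminant 4·(-194) = -776.
Since gcd(617, -776) = 1 the prime 617 does not ramify.
Compute (-194/617) via Euler: 423^((617-1)/2) mod 617 = 1, so (-194/617) = 1.
d is a quadratic residue mod p, hence 617 splits in O_K.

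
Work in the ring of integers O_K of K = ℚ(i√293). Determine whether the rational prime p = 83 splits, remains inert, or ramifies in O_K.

d = -293 ≡ 3 (mod 4), so O_K = ℤ[√-293] and disc(K) = 4d = -1172.
disc(K) = -1172 is not divisible by 83; 83 is unramified.
Compute (-293/83) via Euler: 39^((83-1)/2) mod 83 = 82, so (-293/83) = -1.
Legendre symbol -1 ⇒ 83 is inert.

inert — (83) stays prime in O_K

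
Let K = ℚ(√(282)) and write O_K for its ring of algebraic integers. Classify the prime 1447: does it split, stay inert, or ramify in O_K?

d = 282 ≡ 2 (mod 4), so O_K = ℤ[√282] and disc(K) = 4d = 1128.
1447 ∤ 1128, so 1447 is unramified.
(282/1447) = 282^723 mod 1447 = 1, giving Legendre symbol 1.
d is a quadratic residue mod p, hence 1447 splits in O_K.

splits completely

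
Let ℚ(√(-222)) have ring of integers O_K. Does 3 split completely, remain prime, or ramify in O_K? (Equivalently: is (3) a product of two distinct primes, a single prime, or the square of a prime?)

ramified

Since -222 ≢ 1 mod 4, the ring of integers is ℤ[√-222] with discriminant 4·(-222) = -888.
disc(K) = -888 = 3·(-296), so p = 3 is ramified.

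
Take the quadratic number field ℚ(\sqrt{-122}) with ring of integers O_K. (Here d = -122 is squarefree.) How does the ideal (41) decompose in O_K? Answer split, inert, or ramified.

Since -122 ≢ 1 mod 4, the ring of integers is ℤ[√-122] with discriminant 4·(-122) = -488.
disc(K) = -488 is not divisible by 41; 41 is unramified.
(-122/41) = 1^20 mod 41 = 1, giving Legendre symbol 1.
(-122/41) = 1, so 41 splits.

p splits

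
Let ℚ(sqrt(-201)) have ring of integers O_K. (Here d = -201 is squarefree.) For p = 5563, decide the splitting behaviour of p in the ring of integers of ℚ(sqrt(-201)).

split

Since -201 ≢ 1 mod 4, the ring of integers is ℤ[√-201] with discriminant 4·(-201) = -804.
Since gcd(5563, -804) = 1 the prime 5563 does not ramify.
(-201/5563) = 5362^2781 mod 5563 = 1, giving Legendre symbol 1.
d is a quadratic residue mod p, hence 5563 splits in O_K.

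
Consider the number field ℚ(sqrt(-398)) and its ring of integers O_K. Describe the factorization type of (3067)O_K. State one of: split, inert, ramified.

Since -398 ≢ 1 mod 4, the ring of integers is ℤ[√-398] with discriminant 4·(-398) = -1592.
Since gcd(3067, -1592) = 1 the prime 3067 does not ramify.
(-398/3067) = 2669^1533 mod 3067 = 1, giving Legendre symbol 1.
Legendre symbol 1 ⇒ 3067 is split.

splits completely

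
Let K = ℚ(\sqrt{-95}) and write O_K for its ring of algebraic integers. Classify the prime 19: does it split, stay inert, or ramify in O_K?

-95 mod 4 = 1, hence disc K = -95 and O_K = ℤ[(1+√-95)/2].
19 divides disc(K) = -95, so 19 ramifies.

ramifies in O_K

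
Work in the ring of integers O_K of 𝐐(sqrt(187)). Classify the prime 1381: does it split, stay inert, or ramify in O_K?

Since 187 ≢ 1 mod 4, the ring of integers is ℤ[√187] with discriminant 4·187 = 748.
1381 ∤ 748, so 1381 is unramified.
Compute (187/1381) via Euler: 187^((1381-1)/2) mod 1381 = 1380, so (187/1381) = -1.
Legendre symbol -1 ⇒ 1381 is inert.

inert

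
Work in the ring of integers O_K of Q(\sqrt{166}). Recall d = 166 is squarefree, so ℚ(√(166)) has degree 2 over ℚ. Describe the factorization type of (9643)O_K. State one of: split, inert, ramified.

remains prime (inert)

Since 166 ≢ 1 mod 4, the ring of integers is ℤ[√166] with discriminant 4·166 = 664.
9643 ∤ 664, so 9643 is unramified.
Euler's criterion: 166^4821 mod 9643 = 9642. Thus (166|9643) = -1.
d is a non-residue mod p, hence 9643 remains inert in O_K.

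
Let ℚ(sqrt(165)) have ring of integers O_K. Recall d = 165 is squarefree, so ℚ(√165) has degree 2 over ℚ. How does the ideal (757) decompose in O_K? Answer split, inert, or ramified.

p is inert

Since 165 ≡ 1 mod 4, the ring of integers is ℤ[(1+√165)/2] with discriminant 165.
Since gcd(757, 165) = 1 the prime 757 does not ramify.
Legendre symbol by Euler's criterion: (165/757) ≡ 165^378 ≡ 756 (mod 757), i.e. (165/757) = -1.
d is a non-residue mod p, hence 757 remains inert in O_K.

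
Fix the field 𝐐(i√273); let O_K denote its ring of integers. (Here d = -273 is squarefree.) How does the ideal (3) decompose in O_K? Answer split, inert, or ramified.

Since -273 ≢ 1 mod 4, the ring of integers is ℤ[√-273] with discriminant 4·(-273) = -1092.
3 divides disc(K) = -1092, so 3 ramifies.

ramifies in O_K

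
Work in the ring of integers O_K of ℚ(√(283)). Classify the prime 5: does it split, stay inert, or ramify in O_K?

Since 283 ≢ 1 mod 4, the ring of integers is ℤ[√283] with discriminant 4·283 = 1132.
5 ∤ 1132, so 5 is unramified.
Euler's criterion: 283^2 mod 5 = 4. Thus (283|5) = -1.
(283/5) = -1, so 5 is inert.

p is inert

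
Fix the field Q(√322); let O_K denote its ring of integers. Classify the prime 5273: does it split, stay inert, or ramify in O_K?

split — (5273) = 𝔭₁𝔭₂ with 𝔭₁ ≠ 𝔭₂

d = 322 ≡ 2 (mod 4), so O_K = ℤ[√322] and disc(K) = 4d = 1288.
5273 ∤ 1288, so 5273 is unramified.
Euler's criterion: 322^2636 mod 5273 = 1. Thus (322|5273) = 1.
d is a quadratic residue mod p, hence 5273 splits in O_K.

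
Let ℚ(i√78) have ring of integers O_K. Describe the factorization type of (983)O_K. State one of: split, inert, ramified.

split

d = -78 ≡ 2 (mod 4), so O_K = ℤ[√-78] and disc(K) = 4d = -312.
Since gcd(983, -312) = 1 the prime 983 does not ramify.
Legendre symbol by Euler's criterion: (-78/983) ≡ (-78)^491 ≡ 1 (mod 983), i.e. (-78/983) = 1.
Legendre symbol 1 ⇒ 983 is split.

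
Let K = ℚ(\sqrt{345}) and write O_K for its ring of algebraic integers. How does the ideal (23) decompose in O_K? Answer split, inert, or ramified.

p ramifies

Since 345 ≡ 1 mod 4, the ring of integers is ℤ[(1+√345)/2] with discriminant 345.
Ramification test: 23 | 345. The prime 23 ramifies in K.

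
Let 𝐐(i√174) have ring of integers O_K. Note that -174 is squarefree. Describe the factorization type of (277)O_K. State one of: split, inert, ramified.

inert — (277) stays prime in O_K

d = -174 ≡ 2 (mod 4), so O_K = ℤ[√-174] and disc(K) = 4d = -696.
disc(K) = -696 is not divisible by 277; 277 is unramified.
(-174/277) = 103^138 mod 277 = 276, giving Legendre symbol -1.
d is a non-residue mod p, hence 277 remains inert in O_K.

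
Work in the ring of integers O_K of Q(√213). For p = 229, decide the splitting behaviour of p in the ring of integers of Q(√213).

splits completely

d = 213 ≡ 1 (mod 4), so O_K = ℤ[(1+√213)/2] and disc(K) = d = 213.
disc(K) = 213 is not divisible by 229; 229 is unramified.
Euler's criterion: 213^114 mod 229 = 1. Thus (213|229) = 1.
Legendre symbol 1 ⇒ 229 is split.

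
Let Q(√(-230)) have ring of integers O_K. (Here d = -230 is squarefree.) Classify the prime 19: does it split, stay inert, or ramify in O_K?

-230 mod 4 = 2, hence disc K = 4·(-230) = -920 and O_K = ℤ[√-230].
Since gcd(19, -920) = 1 the prime 19 does not ramify.
Euler's criterion: (-230)^9 mod 19 = 1. Thus (-230|19) = 1.
Legendre symbol 1 ⇒ 19 is split.

19 splits in O_K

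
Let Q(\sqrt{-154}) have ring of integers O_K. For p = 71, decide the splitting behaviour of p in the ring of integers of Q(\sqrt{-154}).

71 remains inert

Since -154 ≢ 1 mod 4, the ring of integers is ℤ[√-154] with discriminant 4·(-154) = -616.
71 ∤ -616, so 71 is unramified.
Legendre symbol by Euler's criterion: (-154/71) ≡ (-154)^35 ≡ 70 (mod 71), i.e. (-154/71) = -1.
(-154/71) = -1, so 71 is inert.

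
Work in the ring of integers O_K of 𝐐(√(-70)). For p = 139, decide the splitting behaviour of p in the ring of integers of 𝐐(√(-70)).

split

d = -70 ≡ 2 (mod 4), so O_K = ℤ[√-70] and disc(K) = 4d = -280.
Since gcd(139, -280) = 1 the prime 139 does not ramify.
Legendre symbol by Euler's criterion: (-70/139) ≡ (-70)^69 ≡ 1 (mod 139), i.e. (-70/139) = 1.
(-70/139) = 1, so 139 splits.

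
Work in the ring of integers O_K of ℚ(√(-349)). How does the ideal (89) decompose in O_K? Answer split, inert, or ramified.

d = -349 ≡ 3 (mod 4), so O_K = ℤ[√-349] and disc(K) = 4d = -1396.
89 ∤ -1396, so 89 is unramified.
Compute (-349/89) via Euler: 7^((89-1)/2) mod 89 = 88, so (-349/89) = -1.
d is a non-residue mod p, hence 89 remains inert in O_K.

inert — (89) stays prime in O_K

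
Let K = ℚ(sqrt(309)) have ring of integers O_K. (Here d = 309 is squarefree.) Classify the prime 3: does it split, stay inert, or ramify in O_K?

309 mod 4 = 1, hence disc K = 309 and O_K = ℤ[(1+√309)/2].
Ramification test: 3 | 309. The prime 3 ramifies in K.

p ramifies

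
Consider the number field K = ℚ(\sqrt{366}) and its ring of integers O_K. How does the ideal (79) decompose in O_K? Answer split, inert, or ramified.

Since 366 ≢ 1 mod 4, the ring of integers is ℤ[√366] with discriminant 4·366 = 1464.
disc(K) = 1464 is not divisible by 79; 79 is unramified.
Compute (366/79) via Euler: 50^((79-1)/2) mod 79 = 1, so (366/79) = 1.
Legendre symbol 1 ⇒ 79 is split.

79 splits in O_K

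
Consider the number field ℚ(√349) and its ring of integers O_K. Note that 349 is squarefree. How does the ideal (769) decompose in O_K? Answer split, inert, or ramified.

Since 349 ≡ 1 mod 4, the ring of integers is ℤ[(1+√349)/2] with discriminant 349.
769 ∤ 349, so 769 is unramified.
Euler's criterion: 349^384 mod 769 = 768. Thus (349|769) = -1.
Legendre symbol -1 ⇒ 769 is inert.

769 remains inert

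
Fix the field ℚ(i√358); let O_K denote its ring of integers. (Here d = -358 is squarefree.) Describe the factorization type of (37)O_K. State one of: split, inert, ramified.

d = -358 ≡ 2 (mod 4), so O_K = ℤ[√-358] and disc(K) = 4d = -1432.
37 ∤ -1432, so 37 is unramified.
Legendre symbol by Euler's criterion: (-358/37) ≡ (-358)^18 ≡ 1 (mod 37), i.e. (-358/37) = 1.
d is a quadratic residue mod p, hence 37 splits in O_K.

split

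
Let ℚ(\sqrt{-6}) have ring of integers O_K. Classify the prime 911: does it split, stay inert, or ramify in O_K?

d = -6 ≡ 2 (mod 4), so O_K = ℤ[√-6] and disc(K) = 4d = -24.
disc(K) = -24 is not divisible by 911; 911 is unramified.
Euler's criterion: (-6)^455 mod 911 = 910. Thus (-6|911) = -1.
d is a non-residue mod p, hence 911 remains inert in O_K.

inert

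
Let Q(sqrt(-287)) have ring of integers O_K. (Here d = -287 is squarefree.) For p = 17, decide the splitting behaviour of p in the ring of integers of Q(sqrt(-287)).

split

d = -287 ≡ 1 (mod 4), so O_K = ℤ[(1+√-287)/2] and disc(K) = d = -287.
17 ∤ -287, so 17 is unramified.
(-287/17) = 2^8 mod 17 = 1, giving Legendre symbol 1.
d is a quadratic residue mod p, hence 17 splits in O_K.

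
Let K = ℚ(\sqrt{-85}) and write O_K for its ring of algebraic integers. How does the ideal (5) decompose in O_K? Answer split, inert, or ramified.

ramifies in O_K

-85 mod 4 = 3, hence disc K = 4·(-85) = -340 and O_K = ℤ[√-85].
5 divides disc(K) = -340, so 5 ramifies.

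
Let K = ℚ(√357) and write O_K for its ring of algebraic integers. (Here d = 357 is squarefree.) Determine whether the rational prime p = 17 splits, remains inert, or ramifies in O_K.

ramified

357 mod 4 = 1, hence disc K = 357 and O_K = ℤ[(1+√357)/2].
17 divides disc(K) = 357, so 17 ramifies.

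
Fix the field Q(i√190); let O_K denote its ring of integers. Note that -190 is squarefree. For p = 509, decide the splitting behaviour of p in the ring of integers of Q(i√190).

Since -190 ≢ 1 mod 4, the ring of integers is ℤ[√-190] with discriminant 4·(-190) = -760.
Since gcd(509, -760) = 1 the prime 509 does not ramify.
Compute (-190/509) via Euler: 319^((509-1)/2) mod 509 = 1, so (-190/509) = 1.
d is a quadratic residue mod p, hence 509 splits in O_K.

split — (509) = 𝔭₁𝔭₂ with 𝔭₁ ≠ 𝔭₂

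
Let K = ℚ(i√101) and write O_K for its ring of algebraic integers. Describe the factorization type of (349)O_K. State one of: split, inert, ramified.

Since -101 ≢ 1 mod 4, the ring of integers is ℤ[√-101] with discriminant 4·(-101) = -404.
disc(K) = -404 is not divisible by 349; 349 is unramified.
Euler's criterion: (-101)^174 mod 349 = 348. Thus (-101|349) = -1.
d is a non-residue mod p, hence 349 remains inert in O_K.

p is inert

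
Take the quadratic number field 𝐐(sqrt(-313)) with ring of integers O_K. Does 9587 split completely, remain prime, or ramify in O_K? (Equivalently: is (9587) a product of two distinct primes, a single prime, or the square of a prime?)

d = -313 ≡ 3 (mod 4), so O_K = ℤ[√-313] and disc(K) = 4d = -1252.
disc(K) = -1252 is not divisible by 9587; 9587 is unramified.
(-313/9587) = 9274^4793 mod 9587 = 9586, giving Legendre symbol -1.
Legendre symbol -1 ⇒ 9587 is inert.

inert — (9587) stays prime in O_K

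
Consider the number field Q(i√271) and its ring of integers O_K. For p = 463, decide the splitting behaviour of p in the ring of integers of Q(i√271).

-271 mod 4 = 1, hence disc K = -271 and O_K = ℤ[(1+√-271)/2].
Since gcd(463, -271) = 1 the prime 463 does not ramify.
Euler's criterion: (-271)^231 mod 463 = 462. Thus (-271|463) = -1.
Legendre symbol -1 ⇒ 463 is inert.

inert — (463) stays prime in O_K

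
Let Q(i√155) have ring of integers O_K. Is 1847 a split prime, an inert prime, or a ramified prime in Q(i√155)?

1847 remains inert

d = -155 ≡ 1 (mod 4), so O_K = ℤ[(1+√-155)/2] and disc(K) = d = -155.
disc(K) = -155 is not divisible by 1847; 1847 is unramified.
Euler's criterion: (-155)^923 mod 1847 = 1846. Thus (-155|1847) = -1.
(-155/1847) = -1, so 1847 is inert.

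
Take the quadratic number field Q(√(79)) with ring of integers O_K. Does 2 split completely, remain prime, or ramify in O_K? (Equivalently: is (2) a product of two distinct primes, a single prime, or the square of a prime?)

ramified

79 mod 4 = 3, hence disc K = 4·79 = 316 and O_K = ℤ[√79].
disc(K) = 316 = 2·158, so p = 2 is ramified.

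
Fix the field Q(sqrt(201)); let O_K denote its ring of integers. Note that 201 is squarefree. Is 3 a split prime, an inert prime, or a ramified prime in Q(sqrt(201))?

ramified — (3) = 𝔭²

Since 201 ≡ 1 mod 4, the ring of integers is ℤ[(1+√201)/2] with discriminant 201.
3 divides disc(K) = 201, so 3 ramifies.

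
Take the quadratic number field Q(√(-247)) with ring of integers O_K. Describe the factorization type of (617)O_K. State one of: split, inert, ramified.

Since -247 ≡ 1 mod 4, the ring of integers is ℤ[(1+√-247)/2] with discriminant -247.
disc(K) = -247 is not divisible by 617; 617 is unramified.
(-247/617) = 370^308 mod 617 = 616, giving Legendre symbol -1.
(-247/617) = -1, so 617 is inert.

inert — (617) stays prime in O_K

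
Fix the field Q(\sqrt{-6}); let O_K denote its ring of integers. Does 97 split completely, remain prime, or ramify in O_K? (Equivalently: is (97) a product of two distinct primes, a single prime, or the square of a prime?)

split

Since -6 ≢ 1 mod 4, the ring of integers is ℤ[√-6] with discriminant 4·(-6) = -24.
Since gcd(97, -24) = 1 the prime 97 does not ramify.
Euler's criterion: (-6)^48 mod 97 = 1. Thus (-6|97) = 1.
d is a quadratic residue mod p, hence 97 splits in O_K.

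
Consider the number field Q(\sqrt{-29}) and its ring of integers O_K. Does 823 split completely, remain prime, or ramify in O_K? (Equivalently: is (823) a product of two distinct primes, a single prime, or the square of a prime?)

d = -29 ≡ 3 (mod 4), so O_K = ℤ[√-29] and disc(K) = 4d = -116.
823 ∤ -116, so 823 is unramified.
(-29/823) = 794^411 mod 823 = 1, giving Legendre symbol 1.
Legendre symbol 1 ⇒ 823 is split.

823 splits in O_K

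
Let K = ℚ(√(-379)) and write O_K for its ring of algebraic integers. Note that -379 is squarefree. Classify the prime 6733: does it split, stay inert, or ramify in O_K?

split — (6733) = 𝔭₁𝔭₂ with 𝔭₁ ≠ 𝔭₂

-379 mod 4 = 1, hence disc K = -379 and O_K = ℤ[(1+√-379)/2].
Since gcd(6733, -379) = 1 the prime 6733 does not ramify.
Legendre symbol by Euler's criterion: (-379/6733) ≡ (-379)^3366 ≡ 1 (mod 6733), i.e. (-379/6733) = 1.
Legendre symbol 1 ⇒ 6733 is split.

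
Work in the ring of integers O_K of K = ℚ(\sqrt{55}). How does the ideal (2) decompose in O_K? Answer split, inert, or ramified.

ramified — (2) = 𝔭²

Since 55 ≢ 1 mod 4, the ring of integers is ℤ[√55] with discriminant 4·55 = 220.
disc(K) = 220 = 2·110, so p = 2 is ramified.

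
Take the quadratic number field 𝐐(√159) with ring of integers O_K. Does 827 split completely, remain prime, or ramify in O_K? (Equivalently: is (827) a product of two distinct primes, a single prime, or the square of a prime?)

remains prime (inert)

Since 159 ≢ 1 mod 4, the ring of integers is ℤ[√159] with discriminant 4·159 = 636.
disc(K) = 636 is not divisible by 827; 827 is unramified.
Compute (159/827) via Euler: 159^((827-1)/2) mod 827 = 826, so (159/827) = -1.
d is a non-residue mod p, hence 827 remains inert in O_K.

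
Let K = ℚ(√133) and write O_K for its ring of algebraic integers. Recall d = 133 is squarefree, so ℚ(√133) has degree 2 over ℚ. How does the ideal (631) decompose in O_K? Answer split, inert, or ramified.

631 splits in O_K

133 mod 4 = 1, hence disc K = 133 and O_K = ℤ[(1+√133)/2].
disc(K) = 133 is not divisible by 631; 631 is unramified.
(133/631) = 133^315 mod 631 = 1, giving Legendre symbol 1.
(133/631) = 1, so 631 splits.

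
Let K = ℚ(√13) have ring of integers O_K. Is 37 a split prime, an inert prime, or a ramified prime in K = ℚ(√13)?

37 remains inert

Since 13 ≡ 1 mod 4, the ring of integers is ℤ[(1+√13)/2] with discriminant 13.
37 ∤ 13, so 37 is unramified.
Euler's criterion: 13^18 mod 37 = 36. Thus (13|37) = -1.
Legendre symbol -1 ⇒ 37 is inert.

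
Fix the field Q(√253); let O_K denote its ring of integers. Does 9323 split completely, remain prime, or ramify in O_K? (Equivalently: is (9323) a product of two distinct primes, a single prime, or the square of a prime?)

remains prime (inert)

d = 253 ≡ 1 (mod 4), so O_K = ℤ[(1+√253)/2] and disc(K) = d = 253.
disc(K) = 253 is not divisible by 9323; 9323 is unramified.
Compute (253/9323) via Euler: 253^((9323-1)/2) mod 9323 = 9322, so (253/9323) = -1.
Legendre symbol -1 ⇒ 9323 is inert.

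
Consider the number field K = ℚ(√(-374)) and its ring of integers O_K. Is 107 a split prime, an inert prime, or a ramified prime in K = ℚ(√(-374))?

-374 mod 4 = 2, hence disc K = 4·(-374) = -1496 and O_K = ℤ[√-374].
disc(K) = -1496 is not divisible by 107; 107 is unramified.
(-374/107) = 54^53 mod 107 = 106, giving Legendre symbol -1.
Legendre symbol -1 ⇒ 107 is inert.

107 remains inert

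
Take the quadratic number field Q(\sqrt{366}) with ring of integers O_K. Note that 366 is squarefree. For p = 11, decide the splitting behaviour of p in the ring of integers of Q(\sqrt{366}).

Since 366 ≢ 1 mod 4, the ring of integers is ℤ[√366] with discriminant 4·366 = 1464.
11 ∤ 1464, so 11 is unramified.
(366/11) = 3^5 mod 11 = 1, giving Legendre symbol 1.
(366/11) = 1, so 11 splits.

11 splits in O_K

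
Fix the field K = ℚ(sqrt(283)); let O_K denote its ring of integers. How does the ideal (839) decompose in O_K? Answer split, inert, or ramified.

839 splits in O_K

d = 283 ≡ 3 (mod 4), so O_K = ℤ[√283] and disc(K) = 4d = 1132.
839 ∤ 1132, so 839 is unramified.
(283/839) = 283^419 mod 839 = 1, giving Legendre symbol 1.
Legendre symbol 1 ⇒ 839 is split.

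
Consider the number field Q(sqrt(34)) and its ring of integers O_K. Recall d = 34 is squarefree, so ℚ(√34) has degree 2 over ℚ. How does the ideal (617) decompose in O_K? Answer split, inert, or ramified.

Since 34 ≢ 1 mod 4, the ring of integers is ℤ[√34] with discriminant 4·34 = 136.
disc(K) = 136 is not divisible by 617; 617 is unramified.
Euler's criterion: 34^308 mod 617 = 616. Thus (34|617) = -1.
d is a non-residue mod p, hence 617 remains inert in O_K.

617 remains inert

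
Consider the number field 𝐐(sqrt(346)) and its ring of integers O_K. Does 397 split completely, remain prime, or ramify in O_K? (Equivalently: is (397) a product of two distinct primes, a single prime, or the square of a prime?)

inert

Since 346 ≢ 1 mod 4, the ring of integers is ℤ[√346] with discriminant 4·346 = 1384.
397 ∤ 1384, so 397 is unramified.
Euler's criterion: 346^198 mod 397 = 396. Thus (346|397) = -1.
d is a non-residue mod p, hence 397 remains inert in O_K.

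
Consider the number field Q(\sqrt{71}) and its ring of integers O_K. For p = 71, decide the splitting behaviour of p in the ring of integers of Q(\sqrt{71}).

d = 71 ≡ 3 (mod 4), so O_K = ℤ[√71] and disc(K) = 4d = 284.
Ramification test: 71 | 284. The prime 71 ramifies in K.

71 is ramified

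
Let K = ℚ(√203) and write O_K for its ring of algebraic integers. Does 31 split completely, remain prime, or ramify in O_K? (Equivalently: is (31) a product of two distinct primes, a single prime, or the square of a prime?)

p is inert

d = 203 ≡ 3 (mod 4), so O_K = ℤ[√203] and disc(K) = 4d = 812.
31 ∤ 812, so 31 is unramified.
Euler's criterion: 203^15 mod 31 = 30. Thus (203|31) = -1.
d is a non-residue mod p, hence 31 remains inert in O_K.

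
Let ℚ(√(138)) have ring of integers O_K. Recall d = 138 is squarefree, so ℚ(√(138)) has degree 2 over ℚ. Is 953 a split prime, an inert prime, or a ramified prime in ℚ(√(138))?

Since 138 ≢ 1 mod 4, the ring of integers is ℤ[√138] with discriminant 4·138 = 552.
Since gcd(953, 552) = 1 the prime 953 does not ramify.
Euler's criterion: 138^476 mod 953 = 1. Thus (138|953) = 1.
(138/953) = 1, so 953 splits.

split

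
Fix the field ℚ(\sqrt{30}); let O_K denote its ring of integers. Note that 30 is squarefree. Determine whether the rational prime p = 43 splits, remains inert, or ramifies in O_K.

inert

d = 30 ≡ 2 (mod 4), so O_K = ℤ[√30] and disc(K) = 4d = 120.
disc(K) = 120 is not divisible by 43; 43 is unramified.
Legendre symbol by Euler's criterion: (30/43) ≡ 30^21 ≡ 42 (mod 43), i.e. (30/43) = -1.
(30/43) = -1, so 43 is inert.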